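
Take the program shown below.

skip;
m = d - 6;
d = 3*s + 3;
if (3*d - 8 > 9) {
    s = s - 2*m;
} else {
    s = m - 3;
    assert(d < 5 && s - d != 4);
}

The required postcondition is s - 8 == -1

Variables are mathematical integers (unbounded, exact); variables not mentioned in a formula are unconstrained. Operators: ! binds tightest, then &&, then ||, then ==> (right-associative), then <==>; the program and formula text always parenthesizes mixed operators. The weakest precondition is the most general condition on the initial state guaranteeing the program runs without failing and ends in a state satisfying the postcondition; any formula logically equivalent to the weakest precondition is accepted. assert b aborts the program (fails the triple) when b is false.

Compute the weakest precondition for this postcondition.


Working backward. After the program, the postcondition s - 8 == -1 must hold; in canonical form it is s == 7.
Then branch requires s == 2*m + 7; else branch requires d < 5 && m != d + 7 && m == 10.
Before the if: (3*d > 17 ==> s == 2*m + 7) && ((!(3*d > 17)) ==> (d < 5 && m != d + 7 && m == 10))
Before d := 3*s + 3: (9*s > 8 ==> s == 2*m + 7) && ((!(9*s > 8)) ==> (3*s < 2 && m != 3*s + 10 && m == 10))
Before m := d - 6: (9*s > 8 ==> s == 2*d - 5) && ((!(9*s > 8)) ==> (3*s < 2 && d != 3*s + 16 && d == 16))
Before skip: (9*s > 8 ==> s == 2*d - 5) && ((!(9*s > 8)) ==> (3*s < 2 && d != 3*s + 16 && d == 16))
Answer: WP = (9*s > 8 ==> s == 2*d - 5) && ((!(9*s > 8)) ==> (3*s < 2 && d != 3*s + 16 && d == 16))


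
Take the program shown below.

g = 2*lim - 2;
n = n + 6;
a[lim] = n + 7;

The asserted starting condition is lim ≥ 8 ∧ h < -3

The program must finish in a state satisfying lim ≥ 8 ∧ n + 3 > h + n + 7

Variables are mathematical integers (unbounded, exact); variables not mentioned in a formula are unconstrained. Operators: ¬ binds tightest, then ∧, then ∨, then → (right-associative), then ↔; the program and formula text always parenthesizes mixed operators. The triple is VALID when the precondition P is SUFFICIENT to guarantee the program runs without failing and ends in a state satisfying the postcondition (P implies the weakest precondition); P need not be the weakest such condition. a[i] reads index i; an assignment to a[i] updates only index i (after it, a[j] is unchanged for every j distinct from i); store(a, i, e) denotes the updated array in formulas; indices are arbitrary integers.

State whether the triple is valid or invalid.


Working backward. After the program, the postcondition lim ≥ 8 ∧ n + 3 > h + n + 7 must hold; in canonical form it is lim ≥ 8 ∧ h < -4.
Before a[lim] := n + 7: lim ≥ 8 ∧ h < -4
Before n := n + 6: lim ≥ 8 ∧ h < -4
Before g := 2*lim - 2: lim ≥ 8 ∧ h < -4
The weakest precondition is lim ≥ 8 ∧ h < -4.
Check whether lim ≥ 8 ∧ h < -3 implies it.
Countermodel: at the initial state h = -4, lim = 8, the precondition holds but the weakest precondition fails.
Answer: invalid


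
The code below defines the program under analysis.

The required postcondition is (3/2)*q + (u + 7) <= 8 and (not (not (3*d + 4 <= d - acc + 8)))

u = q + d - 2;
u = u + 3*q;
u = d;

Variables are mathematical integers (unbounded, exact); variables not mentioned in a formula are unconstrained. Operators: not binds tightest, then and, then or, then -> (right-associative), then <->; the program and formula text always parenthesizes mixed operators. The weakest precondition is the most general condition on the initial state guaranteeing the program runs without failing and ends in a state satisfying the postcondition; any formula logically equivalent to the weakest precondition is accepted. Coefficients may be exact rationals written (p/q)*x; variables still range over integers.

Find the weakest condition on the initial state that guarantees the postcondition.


Working backward. After the program, the postcondition (3/2)*q + (u + 7) <= 8 and (not (not (3*d + 4 <= d - acc + 8))) must hold; in canonical form it is (3/2)*q + u <= 1 and acc + 2*d <= 4.
Before u := d: d + (3/2)*q <= 1 and acc + 2*d <= 4
Before u := u + 3*q: d + (3/2)*q <= 1 and acc + 2*d <= 4
Before u := q + d - 2: d + (3/2)*q <= 1 and acc + 2*d <= 4
Answer: WP = d + (3/2)*q <= 1 and acc + 2*d <= 4


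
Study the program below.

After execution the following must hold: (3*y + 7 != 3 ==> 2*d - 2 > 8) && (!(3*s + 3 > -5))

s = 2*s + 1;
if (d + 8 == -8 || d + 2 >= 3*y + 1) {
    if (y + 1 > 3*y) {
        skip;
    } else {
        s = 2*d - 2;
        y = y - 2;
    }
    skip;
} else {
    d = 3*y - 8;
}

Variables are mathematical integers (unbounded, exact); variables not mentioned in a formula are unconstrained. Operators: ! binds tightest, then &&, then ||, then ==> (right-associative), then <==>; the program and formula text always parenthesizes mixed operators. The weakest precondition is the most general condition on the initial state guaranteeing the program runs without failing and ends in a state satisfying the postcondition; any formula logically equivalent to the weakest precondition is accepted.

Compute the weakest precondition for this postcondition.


Working backward. After the program, the postcondition (3*y + 7 != 3 ==> 2*d - 2 > 8) && (!(3*s + 3 > -5)) must hold; in canonical form it is (3*y != -4 ==> 2*d > 10) && (!(3*s > -8)).
Then branch requires (2*y < 1 ==> ((3*y != -4 ==> 2*d > 10) && (!(3*s > -8)))) && ((!(2*y < 1)) ==> ((3*y != 2 ==> 2*d > 10) && (!(6*d > -2)))); else branch requires (3*y != -4 ==> 6*y > 26) && (!(3*s > -8)).
Before the if: ((d == -16 || d >= 3*y - 1) ==> ((2*y < 1 ==> ((3*y != -4 ==> 2*d > 10) && (!(3*s > -8)))) && ((!(2*y < 1)) ==> ((3*y != 2 ==> 2*d > 10) && (!(6*d > -2)))))) && ((!(d == -16 || d >= 3*y - 1)) ==> ((3*y != -4 ==> 6*y > 26) && (!(3*s > -8))))
Before s := 2*s + 1: ((d == -16 || d >= 3*y - 1) ==> ((2*y < 1 ==> ((3*y != -4 ==> 2*d > 10) && (!(6*s > -11)))) && ((!(2*y < 1)) ==> ((3*y != 2 ==> 2*d > 10) && (!(6*d > -2)))))) && ((!(d == -16 || d >= 3*y - 1)) ==> ((3*y != -4 ==> 6*y > 26) && (!(6*s > -11))))
Answer: WP = ((d == -16 || d >= 3*y - 1) ==> ((2*y < 1 ==> ((3*y != -4 ==> 2*d > 10) && (!(6*s > -11)))) && ((!(2*y < 1)) ==> ((3*y != 2 ==> 2*d > 10) && (!(6*d > -2)))))) && ((!(d == -16 || d >= 3*y - 1)) ==> ((3*y != -4 ==> 6*y > 26) && (!(6*s > -11))))


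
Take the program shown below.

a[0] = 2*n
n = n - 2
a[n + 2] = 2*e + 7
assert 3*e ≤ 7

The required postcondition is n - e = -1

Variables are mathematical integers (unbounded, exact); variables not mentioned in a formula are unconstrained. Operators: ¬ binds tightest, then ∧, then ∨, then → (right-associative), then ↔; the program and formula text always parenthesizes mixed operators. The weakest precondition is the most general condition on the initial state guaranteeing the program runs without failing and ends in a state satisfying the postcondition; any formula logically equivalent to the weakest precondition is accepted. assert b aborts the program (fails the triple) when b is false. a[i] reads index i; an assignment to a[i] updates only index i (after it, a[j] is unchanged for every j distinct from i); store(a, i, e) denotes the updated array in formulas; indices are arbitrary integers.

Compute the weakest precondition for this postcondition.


Working backward. After the program, the postcondition n - e = -1 must hold; in canonical form it is n = e - 1.
Before assert 3*e ≤ 7: 3*e ≤ 7 ∧ n = e - 1
Before a[n + 2] := 2*e + 7: 3*e ≤ 7 ∧ n = e - 1
Before n := n - 2: 3*e ≤ 7 ∧ n = e + 1
Before a[0] := 2*n: 3*e ≤ 7 ∧ n = e + 1
Answer: WP = 3*e ≤ 7 ∧ n = e + 1


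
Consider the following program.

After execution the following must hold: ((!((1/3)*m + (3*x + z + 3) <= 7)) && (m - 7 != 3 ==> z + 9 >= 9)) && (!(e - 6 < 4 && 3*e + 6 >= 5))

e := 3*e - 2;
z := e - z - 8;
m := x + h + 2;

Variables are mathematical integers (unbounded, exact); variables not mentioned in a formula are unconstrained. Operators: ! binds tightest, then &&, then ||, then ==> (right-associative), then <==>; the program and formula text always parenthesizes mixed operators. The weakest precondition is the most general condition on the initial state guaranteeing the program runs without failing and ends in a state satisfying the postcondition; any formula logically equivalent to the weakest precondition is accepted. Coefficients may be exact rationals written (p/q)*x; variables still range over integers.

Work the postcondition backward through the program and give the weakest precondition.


Working backward. After the program, the postcondition ((!((1/3)*m + (3*x + z + 3) <= 7)) && (m - 7 != 3 ==> z + 9 >= 9)) && (!(e - 6 < 4 && 3*e + 6 >= 5)) must hold; in canonical form it is (!((1/3)*m + 3*x + z <= 4)) && (m != 10 ==> z >= 0) && (!(e < 10 && 3*e >= -1)).
Before m := x + h + 2: (!((1/3)*h + (10/3)*x + z <= 10/3)) && (h + x != 8 ==> z >= 0) && (!(e < 10 && 3*e >= -1))
Before z := e - z - 8: (!(e + (1/3)*h + (10/3)*x <= z + 34/3)) && (h + x != 8 ==> e >= z + 8) && (!(e < 10 && 3*e >= -1))
Before e := 3*e - 2: (!(3*e + (1/3)*h + (10/3)*x <= z + 40/3)) && (h + x != 8 ==> 3*e >= z + 10) && (!(3*e < 12 && 9*e >= 5))
Answer: WP = (!(3*e + (1/3)*h + (10/3)*x <= z + 40/3)) && (h + x != 8 ==> 3*e >= z + 10) && (!(3*e < 12 && 9*e >= 5))


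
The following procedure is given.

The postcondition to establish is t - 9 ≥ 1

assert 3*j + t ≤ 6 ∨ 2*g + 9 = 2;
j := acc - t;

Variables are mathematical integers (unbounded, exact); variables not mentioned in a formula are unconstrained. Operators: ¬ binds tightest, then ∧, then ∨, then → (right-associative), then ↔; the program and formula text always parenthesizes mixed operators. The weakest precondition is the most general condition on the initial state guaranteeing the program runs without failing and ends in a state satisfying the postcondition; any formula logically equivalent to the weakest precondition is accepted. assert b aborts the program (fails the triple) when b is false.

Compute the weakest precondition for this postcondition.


Working backward. After the program, the postcondition t - 9 ≥ 1 must hold; in canonical form it is t ≥ 10.
Before j := acc - t: t ≥ 10
Before assert 3*j + t ≤ 6 ∨ 2*g + 9 = 2: (3*j + t ≤ 6 ∨ 2*g = -7) ∧ t ≥ 10
Answer: WP = (3*j + t ≤ 6 ∨ 2*g = -7) ∧ t ≥ 10


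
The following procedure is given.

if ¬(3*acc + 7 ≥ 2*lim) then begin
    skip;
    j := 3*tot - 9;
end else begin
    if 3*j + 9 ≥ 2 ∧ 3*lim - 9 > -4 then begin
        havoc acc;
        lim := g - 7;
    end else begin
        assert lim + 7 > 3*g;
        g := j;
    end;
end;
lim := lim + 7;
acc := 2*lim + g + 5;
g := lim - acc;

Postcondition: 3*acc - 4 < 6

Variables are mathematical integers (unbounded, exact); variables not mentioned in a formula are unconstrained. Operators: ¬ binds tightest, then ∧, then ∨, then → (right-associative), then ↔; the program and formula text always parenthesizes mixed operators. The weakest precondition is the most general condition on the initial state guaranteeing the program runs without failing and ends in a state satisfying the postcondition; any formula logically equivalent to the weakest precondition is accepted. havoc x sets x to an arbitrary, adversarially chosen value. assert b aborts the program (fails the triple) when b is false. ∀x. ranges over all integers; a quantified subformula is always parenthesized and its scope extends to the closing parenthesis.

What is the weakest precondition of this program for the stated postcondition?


Working backward. After the program, the postcondition 3*acc - 4 < 6 must hold; in canonical form it is 3*acc < 10.
Before g := lim - acc: 3*acc < 10
Before acc := 2*lim + g + 5: 3*g + 6*lim < -5
Before lim := lim + 7: 3*g + 6*lim < -47
Then branch requires 3*g + 6*lim < -47; else branch requires ((3*j ≥ -7 ∧ 3*lim > 5) → 9*g < -5) ∧ ((¬(3*j ≥ -7 ∧ 3*lim > 5)) → (lim > 3*g - 7 ∧ 3*j + 6*lim < -47)).
Before the if: ((¬(3*acc ≥ 2*lim - 7)) → 3*g + 6*lim < -47) ∧ (3*acc ≥ 2*lim - 7 → (((3*j ≥ -7 ∧ 3*lim > 5) → 9*g < -5) ∧ ((¬(3*j ≥ -7 ∧ 3*lim > 5)) → (lim > 3*g - 7 ∧ 3*j + 6*lim < -47))))
Answer: WP = ((¬(3*acc ≥ 2*lim - 7)) → 3*g + 6*lim < -47) ∧ (3*acc ≥ 2*lim - 7 → (((3*j ≥ -7 ∧ 3*lim > 5) → 9*g < -5) ∧ ((¬(3*j ≥ -7 ∧ 3*lim > 5)) → (lim > 3*g - 7 ∧ 3*j + 6*lim < -47))))


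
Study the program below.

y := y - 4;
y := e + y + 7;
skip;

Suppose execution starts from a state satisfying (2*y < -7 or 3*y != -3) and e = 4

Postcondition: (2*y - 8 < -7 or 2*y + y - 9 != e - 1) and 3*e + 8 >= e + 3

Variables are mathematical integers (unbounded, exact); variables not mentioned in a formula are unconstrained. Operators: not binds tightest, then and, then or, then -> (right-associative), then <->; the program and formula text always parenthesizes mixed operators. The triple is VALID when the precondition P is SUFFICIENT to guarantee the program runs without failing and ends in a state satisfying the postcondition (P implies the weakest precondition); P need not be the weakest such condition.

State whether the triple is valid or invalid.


Working backward. After the program, the postcondition (2*y - 8 < -7 or 2*y + y - 9 != e - 1) and 3*e + 8 >= e + 3 must hold; in canonical form it is (2*y < 1 or 3*y != e + 8) and 2*e >= -5.
Before skip: (2*y < 1 or 3*y != e + 8) and 2*e >= -5
Before y := e + y + 7: (2*e + 2*y < -13 or 2*e + 3*y != -13) and 2*e >= -5
Before y := y - 4: (2*e + 2*y < -5 or 2*e + 3*y != -1) and 2*e >= -5
The weakest precondition is (2*e + 2*y < -5 or 2*e + 3*y != -1) and 2*e >= -5.
Check whether (2*y < -7 or 3*y != -3) and e = 4 implies it.
Countermodel: at the initial state e = 4, y = -3, the precondition holds but the weakest precondition fails.
Answer: invalid


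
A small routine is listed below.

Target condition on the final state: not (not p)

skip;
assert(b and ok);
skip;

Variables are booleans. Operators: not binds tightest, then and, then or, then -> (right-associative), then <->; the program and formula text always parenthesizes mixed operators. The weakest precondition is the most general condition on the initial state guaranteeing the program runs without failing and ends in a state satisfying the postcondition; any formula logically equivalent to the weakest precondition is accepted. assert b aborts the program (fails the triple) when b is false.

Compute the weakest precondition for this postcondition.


Working backward. After the program, the postcondition not (not p) must hold; in canonical form it is p.
Before skip: p
Before assert b and ok: b and ok and p
Before skip: b and ok and p
Answer: WP = b and ok and p


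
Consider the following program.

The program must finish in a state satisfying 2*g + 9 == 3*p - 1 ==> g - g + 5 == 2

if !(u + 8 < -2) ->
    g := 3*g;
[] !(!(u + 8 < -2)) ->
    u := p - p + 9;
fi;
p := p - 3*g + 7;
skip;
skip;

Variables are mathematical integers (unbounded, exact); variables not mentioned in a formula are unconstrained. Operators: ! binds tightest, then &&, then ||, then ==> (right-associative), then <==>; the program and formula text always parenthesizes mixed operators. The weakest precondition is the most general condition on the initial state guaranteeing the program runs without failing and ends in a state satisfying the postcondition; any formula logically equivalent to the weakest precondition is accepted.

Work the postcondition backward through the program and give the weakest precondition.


Working backward. After the program, the postcondition 2*g + 9 == 3*p - 1 ==> g - g + 5 == 2 must hold; in canonical form it is !(2*g == 3*p - 10).
Before skip: !(2*g == 3*p - 10)
Before skip: !(2*g == 3*p - 10)
Before p := p - 3*g + 7: !(11*g == 3*p + 11)
Then branch requires !(33*g == 3*p + 11); else branch requires !(11*g == 3*p + 11).
Before the if: ((!(u < -10)) ==> (!(33*g == 3*p + 11))) && (u < -10 ==> (!(11*g == 3*p + 11)))
Answer: WP = ((!(u < -10)) ==> (!(33*g == 3*p + 11))) && (u < -10 ==> (!(11*g == 3*p + 11)))


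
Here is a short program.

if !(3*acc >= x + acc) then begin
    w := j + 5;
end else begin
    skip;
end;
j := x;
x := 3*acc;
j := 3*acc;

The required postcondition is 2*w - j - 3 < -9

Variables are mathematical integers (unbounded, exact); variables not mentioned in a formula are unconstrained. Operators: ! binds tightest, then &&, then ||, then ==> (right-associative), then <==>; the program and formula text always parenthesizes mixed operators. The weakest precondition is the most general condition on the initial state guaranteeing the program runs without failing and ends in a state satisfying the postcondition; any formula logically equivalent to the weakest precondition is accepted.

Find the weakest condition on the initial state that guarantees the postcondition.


Working backward. After the program, the postcondition 2*w - j - 3 < -9 must hold; in canonical form it is 2*w < j - 6.
Before j := 3*acc: 2*w < 3*acc - 6
Before x := 3*acc: 2*w < 3*acc - 6
Before j := x: 2*w < 3*acc - 6
Then branch requires 2*j < 3*acc - 16; else branch requires 2*w < 3*acc - 6.
Before the if: ((!(2*acc >= x)) ==> 2*j < 3*acc - 16) && (2*acc >= x ==> 2*w < 3*acc - 6)
Answer: WP = ((!(2*acc >= x)) ==> 2*j < 3*acc - 16) && (2*acc >= x ==> 2*w < 3*acc - 6)


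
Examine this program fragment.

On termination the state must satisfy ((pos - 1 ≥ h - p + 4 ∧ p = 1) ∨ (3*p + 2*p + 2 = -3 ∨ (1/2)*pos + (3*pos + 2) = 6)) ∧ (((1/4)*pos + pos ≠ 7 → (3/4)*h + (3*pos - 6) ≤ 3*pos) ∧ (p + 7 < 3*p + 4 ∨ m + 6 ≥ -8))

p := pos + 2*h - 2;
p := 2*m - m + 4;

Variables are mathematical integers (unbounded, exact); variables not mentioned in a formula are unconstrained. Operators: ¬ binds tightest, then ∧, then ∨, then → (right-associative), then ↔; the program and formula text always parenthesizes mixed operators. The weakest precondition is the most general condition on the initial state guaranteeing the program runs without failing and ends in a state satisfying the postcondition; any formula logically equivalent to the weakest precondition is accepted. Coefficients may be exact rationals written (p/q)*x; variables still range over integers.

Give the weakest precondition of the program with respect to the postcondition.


Working backward. After the program, the postcondition ((pos - 1 ≥ h - p + 4 ∧ p = 1) ∨ (3*p + 2*p + 2 = -3 ∨ (1/2)*pos + (3*pos + 2) = 6)) ∧ (((1/4)*pos + pos ≠ 7 → (3/4)*h + (3*pos - 6) ≤ 3*pos) ∧ (p + 7 < 3*p + 4 ∨ m + 6 ≥ -8)) must hold; in canonical form it is ((p + pos ≥ h + 5 ∧ p = 1) ∨ 5*p = -5 ∨ (7/2)*pos = 4) ∧ ((5/4)*pos ≠ 7 → (3/4)*h ≤ 6) ∧ (2*p > 3 ∨ m ≥ -14).
Before p := 2*m - m + 4: ((m + pos ≥ h + 1 ∧ m = -3) ∨ 5*m = -25 ∨ (7/2)*pos = 4) ∧ ((5/4)*pos ≠ 7 → (3/4)*h ≤ 6) ∧ (2*m > -5 ∨ m ≥ -14)
Before p := pos + 2*h - 2: ((m + pos ≥ h + 1 ∧ m = -3) ∨ 5*m = -25 ∨ (7/2)*pos = 4) ∧ ((5/4)*pos ≠ 7 → (3/4)*h ≤ 6) ∧ (2*m > -5 ∨ m ≥ -14)
Answer: WP = ((m + pos ≥ h + 1 ∧ m = -3) ∨ 5*m = -25 ∨ (7/2)*pos = 4) ∧ ((5/4)*pos ≠ 7 → (3/4)*h ≤ 6) ∧ (2*m > -5 ∨ m ≥ -14)


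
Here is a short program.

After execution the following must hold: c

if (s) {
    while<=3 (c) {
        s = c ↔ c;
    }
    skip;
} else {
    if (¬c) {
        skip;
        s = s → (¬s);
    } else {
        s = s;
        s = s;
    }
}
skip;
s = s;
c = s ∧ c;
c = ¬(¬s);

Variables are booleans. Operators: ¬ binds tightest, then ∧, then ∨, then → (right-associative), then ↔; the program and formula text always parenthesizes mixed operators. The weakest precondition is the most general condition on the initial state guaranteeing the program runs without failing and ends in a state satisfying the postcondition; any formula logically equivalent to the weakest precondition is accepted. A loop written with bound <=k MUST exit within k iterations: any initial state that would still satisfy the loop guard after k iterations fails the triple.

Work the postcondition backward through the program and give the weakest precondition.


Working backward. After the program, c must hold.
Before c := ¬(¬s): s
Before c := s ∧ c: s
Before s := s: s
Before skip: s
Then branch requires (c → (c → (c → (¬c)))) ∧ ((¬c) → s); else branch requires ((¬c) → (s → (¬s))) ∧ (c → s).
Before the if: (s → ((c → (c → (c → (¬c)))) ∧ ((¬c) → s))) ∧ ((¬s) → (((¬c) → (s → (¬s))) ∧ (c → s)))
Answer: WP = (s → ((c → (c → (c → (¬c)))) ∧ ((¬c) → s))) ∧ ((¬s) → (((¬c) → (s → (¬s))) ∧ (c → s)))


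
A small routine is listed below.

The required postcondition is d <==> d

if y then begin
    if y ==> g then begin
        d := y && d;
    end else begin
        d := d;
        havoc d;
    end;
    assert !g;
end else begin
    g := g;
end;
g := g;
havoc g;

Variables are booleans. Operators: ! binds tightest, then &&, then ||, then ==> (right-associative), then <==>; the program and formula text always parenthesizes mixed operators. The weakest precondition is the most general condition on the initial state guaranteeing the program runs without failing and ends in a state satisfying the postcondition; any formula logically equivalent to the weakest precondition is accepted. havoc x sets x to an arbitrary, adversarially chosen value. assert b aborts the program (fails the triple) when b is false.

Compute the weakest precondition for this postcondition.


Working backward. After the program, the postcondition d <==> d must hold; in canonical form it is true.
Before havoc g: true
Before g := g: true
Then branch requires ((y ==> g) ==> (!g)) && ((!(y ==> g)) ==> (!g)); else branch requires true.
Before the if: y ==> (((y ==> g) ==> (!g)) && ((!(y ==> g)) ==> (!g)))
Answer: WP = y ==> (((y ==> g) ==> (!g)) && ((!(y ==> g)) ==> (!g)))


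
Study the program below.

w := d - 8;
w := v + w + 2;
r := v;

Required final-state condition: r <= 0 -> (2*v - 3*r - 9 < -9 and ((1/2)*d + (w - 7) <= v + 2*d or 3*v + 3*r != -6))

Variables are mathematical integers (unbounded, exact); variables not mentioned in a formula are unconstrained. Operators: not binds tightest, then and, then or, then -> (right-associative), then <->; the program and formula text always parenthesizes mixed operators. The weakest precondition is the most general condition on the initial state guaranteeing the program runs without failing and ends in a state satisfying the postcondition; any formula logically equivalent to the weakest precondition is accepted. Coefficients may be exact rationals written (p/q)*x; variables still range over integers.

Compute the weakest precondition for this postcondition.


Working backward. After the program, the postcondition r <= 0 -> (2*v - 3*r - 9 < -9 and ((1/2)*d + (w - 7) <= v + 2*d or 3*v + 3*r != -6)) must hold; in canonical form it is r <= 0 -> (2*v < 3*r and (w <= (3/2)*d + v + 7 or 3*r + 3*v != -6)).
Before r := v: v <= 0 -> (v > 0 and (w <= (3/2)*d + v + 7 or 6*v != -6))
Before w := v + w + 2: v <= 0 -> (v > 0 and (w <= (3/2)*d + 5 or 6*v != -6))
Before w := d - 8: v <= 0 -> (v > 0 and ((1/2)*d >= -13 or 6*v != -6))
Answer: WP = v <= 0 -> (v > 0 and ((1/2)*d >= -13 or 6*v != -6))


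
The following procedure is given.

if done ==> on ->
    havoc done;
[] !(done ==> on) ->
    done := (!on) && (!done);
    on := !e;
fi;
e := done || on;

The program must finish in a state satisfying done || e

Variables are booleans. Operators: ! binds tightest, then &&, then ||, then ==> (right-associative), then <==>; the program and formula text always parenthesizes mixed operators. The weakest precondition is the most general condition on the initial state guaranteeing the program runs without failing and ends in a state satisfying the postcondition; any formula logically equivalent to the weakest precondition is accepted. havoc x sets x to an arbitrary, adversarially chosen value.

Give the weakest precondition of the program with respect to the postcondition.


Working backward. After the program, done || e must hold.
Before e := done || on: done || on
Then branch requires on; else branch requires ((!on) && (!done)) || (!e).
Before the if: ((done ==> on) ==> on) && ((!(done ==> on)) ==> (((!on) && (!done)) || (!e)))
Answer: WP = ((done ==> on) ==> on) && ((!(done ==> on)) ==> (((!on) && (!done)) || (!e)))


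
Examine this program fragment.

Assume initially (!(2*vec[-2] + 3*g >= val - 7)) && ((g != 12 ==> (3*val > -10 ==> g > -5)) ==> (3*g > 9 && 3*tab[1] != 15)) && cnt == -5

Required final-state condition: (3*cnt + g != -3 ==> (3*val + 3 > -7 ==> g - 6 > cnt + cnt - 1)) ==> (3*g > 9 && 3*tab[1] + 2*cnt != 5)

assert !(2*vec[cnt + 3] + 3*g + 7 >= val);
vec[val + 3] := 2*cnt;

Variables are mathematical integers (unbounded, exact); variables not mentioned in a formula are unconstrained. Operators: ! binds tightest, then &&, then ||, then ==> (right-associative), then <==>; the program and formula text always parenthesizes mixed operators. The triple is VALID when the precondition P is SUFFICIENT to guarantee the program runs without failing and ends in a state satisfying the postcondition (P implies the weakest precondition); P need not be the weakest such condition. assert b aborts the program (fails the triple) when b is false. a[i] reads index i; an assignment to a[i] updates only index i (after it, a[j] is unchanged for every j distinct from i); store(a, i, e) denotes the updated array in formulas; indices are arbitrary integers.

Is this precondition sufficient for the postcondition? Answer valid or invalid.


Working backward. After the program, the postcondition (3*cnt + g != -3 ==> (3*val + 3 > -7 ==> g - 6 > cnt + cnt - 1)) ==> (3*g > 9 && 3*tab[1] + 2*cnt != 5) must hold; in canonical form it is (3*cnt + g != -3 ==> (3*val > -10 ==> g > 2*cnt + 5)) ==> (3*g > 9 && 3*tab[1] + 2*cnt != 5).
Before vec[val + 3] := 2*cnt: (3*cnt + g != -3 ==> (3*val > -10 ==> g > 2*cnt + 5)) ==> (3*g > 9 && 3*tab[1] + 2*cnt != 5)
Before assert !(2*vec[cnt + 3] + 3*g + 7 >= val): (!(2*vec[cnt + 3] + 3*g >= val - 7)) && ((3*cnt + g != -3 ==> (3*val > -10 ==> g > 2*cnt + 5)) ==> (3*g > 9 && 3*tab[1] + 2*cnt != 5))
The weakest precondition is (!(2*vec[cnt + 3] + 3*g >= val - 7)) && ((3*cnt + g != -3 ==> (3*val > -10 ==> g > 2*cnt + 5)) ==> (3*g > 9 && 3*tab[1] + 2*cnt != 5)).
Check whether (!(2*vec[-2] + 3*g >= val - 7)) && ((g != 12 ==> (3*val > -10 ==> g > -5)) ==> (3*g > 9 && 3*tab[1] != 15)) && cnt == -5 implies it.
Every state satisfying the precondition satisfies the weakest precondition: the implication holds.
Answer: valid


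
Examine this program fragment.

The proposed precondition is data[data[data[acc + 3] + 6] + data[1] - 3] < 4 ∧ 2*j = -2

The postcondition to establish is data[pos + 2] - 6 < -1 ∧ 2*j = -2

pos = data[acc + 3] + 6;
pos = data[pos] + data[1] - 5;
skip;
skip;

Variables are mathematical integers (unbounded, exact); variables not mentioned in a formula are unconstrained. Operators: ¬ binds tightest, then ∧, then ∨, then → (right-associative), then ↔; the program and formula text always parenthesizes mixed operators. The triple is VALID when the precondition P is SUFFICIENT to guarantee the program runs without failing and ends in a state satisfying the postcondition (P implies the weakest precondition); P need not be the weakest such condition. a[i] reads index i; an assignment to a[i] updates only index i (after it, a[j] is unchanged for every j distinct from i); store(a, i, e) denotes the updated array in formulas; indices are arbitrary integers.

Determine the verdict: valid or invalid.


Working backward. After the program, the postcondition data[pos + 2] - 6 < -1 ∧ 2*j = -2 must hold; in canonical form it is data[pos + 2] < 5 ∧ 2*j = -2.
Before skip: data[pos + 2] < 5 ∧ 2*j = -2
Before skip: data[pos + 2] < 5 ∧ 2*j = -2
Before pos := data[pos] + data[1] - 5: data[data[1] + data[pos] - 3] < 5 ∧ 2*j = -2
Before pos := data[acc + 3] + 6: data[data[data[acc + 3] + 6] + data[1] - 3] < 5 ∧ 2*j = -2
The weakest precondition is data[data[data[acc + 3] + 6] + data[1] - 3] < 5 ∧ 2*j = -2.
Check whether data[data[data[acc + 3] + 6] + data[1] - 3] < 4 ∧ 2*j = -2 implies it.
Every state satisfying the precondition satisfies the weakest precondition: the implication holds.
Answer: valid


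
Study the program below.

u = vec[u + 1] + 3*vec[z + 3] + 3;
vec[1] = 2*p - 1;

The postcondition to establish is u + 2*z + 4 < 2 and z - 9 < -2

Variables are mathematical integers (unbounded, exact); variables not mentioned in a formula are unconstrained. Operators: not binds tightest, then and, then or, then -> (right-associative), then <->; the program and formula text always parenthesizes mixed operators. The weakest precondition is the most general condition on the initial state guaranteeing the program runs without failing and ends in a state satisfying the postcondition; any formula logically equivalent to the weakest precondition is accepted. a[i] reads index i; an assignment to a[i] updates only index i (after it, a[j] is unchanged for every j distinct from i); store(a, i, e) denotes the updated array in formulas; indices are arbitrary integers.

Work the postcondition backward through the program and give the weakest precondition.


Working backward. After the program, the postcondition u + 2*z + 4 < 2 and z - 9 < -2 must hold; in canonical form it is u + 2*z < -2 and z < 7.
Before vec[1] := 2*p - 1: u + 2*z < -2 and z < 7
Before u := vec[u + 1] + 3*vec[z + 3] + 3: vec[u + 1] + 3*vec[z + 3] + 2*z < -5 and z < 7
Answer: WP = vec[u + 1] + 3*vec[z + 3] + 2*z < -5 and z < 7


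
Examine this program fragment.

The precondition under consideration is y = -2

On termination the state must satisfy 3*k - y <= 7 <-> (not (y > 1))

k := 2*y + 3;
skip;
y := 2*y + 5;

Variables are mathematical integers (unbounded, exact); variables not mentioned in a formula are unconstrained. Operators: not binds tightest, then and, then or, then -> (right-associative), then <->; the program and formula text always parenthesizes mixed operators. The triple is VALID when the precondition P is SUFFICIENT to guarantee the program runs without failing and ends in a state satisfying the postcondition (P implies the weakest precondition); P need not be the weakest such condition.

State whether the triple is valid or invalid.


Working backward. After the program, the postcondition 3*k - y <= 7 <-> (not (y > 1)) must hold; in canonical form it is 3*k <= y + 7 <-> (not (y > 1)).
Before y := 2*y + 5: 3*k <= 2*y + 12 <-> (not (2*y > -4))
Before skip: 3*k <= 2*y + 12 <-> (not (2*y > -4))
Before k := 2*y + 3: 4*y <= 3 <-> (not (2*y > -4))
The weakest precondition is 4*y <= 3 <-> (not (2*y > -4)).
Check whether y = -2 implies it.
Every state satisfying the precondition satisfies the weakest precondition: the implication holds.
Answer: valid


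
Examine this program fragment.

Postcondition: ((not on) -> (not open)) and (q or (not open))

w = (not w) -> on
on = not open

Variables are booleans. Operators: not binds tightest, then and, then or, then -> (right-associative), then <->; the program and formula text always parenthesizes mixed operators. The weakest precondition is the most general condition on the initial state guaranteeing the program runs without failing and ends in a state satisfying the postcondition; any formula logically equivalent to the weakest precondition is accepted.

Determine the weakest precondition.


Working backward. After the program, ((not on) -> (not open)) and (q or (not open)) must hold.
Before on := not open: (open -> (not open)) and (q or (not open))
Before w := (not w) -> on: (open -> (not open)) and (q or (not open))
Answer: WP = (open -> (not open)) and (q or (not open))


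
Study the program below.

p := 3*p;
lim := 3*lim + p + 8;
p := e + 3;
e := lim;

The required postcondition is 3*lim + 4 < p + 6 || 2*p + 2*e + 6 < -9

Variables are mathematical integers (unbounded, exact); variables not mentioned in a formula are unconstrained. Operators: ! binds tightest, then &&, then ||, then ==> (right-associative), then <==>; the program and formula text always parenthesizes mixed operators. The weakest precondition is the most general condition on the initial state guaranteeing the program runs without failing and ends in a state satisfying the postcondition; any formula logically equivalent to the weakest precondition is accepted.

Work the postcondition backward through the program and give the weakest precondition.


Working backward. After the program, the postcondition 3*lim + 4 < p + 6 || 2*p + 2*e + 6 < -9 must hold; in canonical form it is 3*lim < p + 2 || 2*e + 2*p < -15.
Before e := lim: 3*lim < p + 2 || 2*lim + 2*p < -15
Before p := e + 3: 3*lim < e + 5 || 2*e + 2*lim < -21
Before lim := 3*lim + p + 8: 9*lim + 3*p < e - 19 || 2*e + 6*lim + 2*p < -37
Before p := 3*p: 9*lim + 9*p < e - 19 || 2*e + 6*lim + 6*p < -37
Answer: WP = 9*lim + 9*p < e - 19 || 2*e + 6*lim + 6*p < -37


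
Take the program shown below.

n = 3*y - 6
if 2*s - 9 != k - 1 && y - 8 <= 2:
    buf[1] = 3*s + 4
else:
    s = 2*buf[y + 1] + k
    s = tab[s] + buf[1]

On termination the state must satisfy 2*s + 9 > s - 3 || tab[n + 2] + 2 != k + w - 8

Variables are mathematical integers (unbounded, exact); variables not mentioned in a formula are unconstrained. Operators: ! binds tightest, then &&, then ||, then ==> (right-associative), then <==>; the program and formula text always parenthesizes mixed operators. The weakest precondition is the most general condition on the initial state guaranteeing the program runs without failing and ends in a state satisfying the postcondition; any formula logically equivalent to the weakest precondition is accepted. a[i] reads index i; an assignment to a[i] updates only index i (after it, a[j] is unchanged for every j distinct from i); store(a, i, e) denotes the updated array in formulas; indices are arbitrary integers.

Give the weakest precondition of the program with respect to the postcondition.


Working backward. After the program, the postcondition 2*s + 9 > s - 3 || tab[n + 2] + 2 != k + w - 8 must hold; in canonical form it is s > -12 || tab[n + 2] != k + w - 10.
Then branch requires s > -12 || tab[n + 2] != k + w - 10; else branch requires buf[1] + tab[2*buf[y + 1] + k] > -12 || tab[n + 2] != k + w - 10.
Before the if: ((2*s != k + 8 && y <= 10) ==> (s > -12 || tab[n + 2] != k + w - 10)) && ((!(2*s != k + 8 && y <= 10)) ==> (buf[1] + tab[2*buf[y + 1] + k] > -12 || tab[n + 2] != k + w - 10))
Before n := 3*y - 6: ((2*s != k + 8 && y <= 10) ==> (s > -12 || tab[3*y - 4] != k + w - 10)) && ((!(2*s != k + 8 && y <= 10)) ==> (buf[1] + tab[2*buf[y + 1] + k] > -12 || tab[3*y - 4] != k + w - 10))
Answer: WP = ((2*s != k + 8 && y <= 10) ==> (s > -12 || tab[3*y - 4] != k + w - 10)) && ((!(2*s != k + 8 && y <= 10)) ==> (buf[1] + tab[2*buf[y + 1] + k] > -12 || tab[3*y - 4] != k + w - 10))


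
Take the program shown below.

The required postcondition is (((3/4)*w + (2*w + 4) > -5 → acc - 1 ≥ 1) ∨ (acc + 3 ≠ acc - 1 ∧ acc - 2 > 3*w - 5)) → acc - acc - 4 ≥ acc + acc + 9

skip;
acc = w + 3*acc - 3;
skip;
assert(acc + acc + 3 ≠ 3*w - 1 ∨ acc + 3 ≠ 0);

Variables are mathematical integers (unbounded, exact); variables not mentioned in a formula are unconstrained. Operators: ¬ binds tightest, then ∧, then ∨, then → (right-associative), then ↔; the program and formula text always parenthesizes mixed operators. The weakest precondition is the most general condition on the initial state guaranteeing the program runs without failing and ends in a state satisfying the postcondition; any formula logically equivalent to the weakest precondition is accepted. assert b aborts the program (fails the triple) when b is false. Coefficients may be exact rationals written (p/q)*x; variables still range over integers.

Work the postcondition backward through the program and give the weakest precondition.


Working backward. After the program, the postcondition (((3/4)*w + (2*w + 4) > -5 → acc - 1 ≥ 1) ∨ (acc + 3 ≠ acc - 1 ∧ acc - 2 > 3*w - 5)) → acc - acc - 4 ≥ acc + acc + 9 must hold; in canonical form it is (((11/4)*w > -9 → acc ≥ 2) ∨ acc > 3*w - 3) → 2*acc ≤ -13.
Before assert acc + acc + 3 ≠ 3*w - 1 ∨ acc + 3 ≠ 0: (2*acc ≠ 3*w - 4 ∨ acc ≠ -3) ∧ ((((11/4)*w > -9 → acc ≥ 2) ∨ acc > 3*w - 3) → 2*acc ≤ -13)
Before skip: (2*acc ≠ 3*w - 4 ∨ acc ≠ -3) ∧ ((((11/4)*w > -9 → acc ≥ 2) ∨ acc > 3*w - 3) → 2*acc ≤ -13)
Before acc := w + 3*acc - 3: (6*acc ≠ w + 2 ∨ 3*acc + w ≠ 0) ∧ ((((11/4)*w > -9 → 3*acc + w ≥ 5) ∨ 3*acc > 2*w) → 6*acc + 2*w ≤ -7)
Before skip: (6*acc ≠ w + 2 ∨ 3*acc + w ≠ 0) ∧ ((((11/4)*w > -9 → 3*acc + w ≥ 5) ∨ 3*acc > 2*w) → 6*acc + 2*w ≤ -7)
Answer: WP = (6*acc ≠ w + 2 ∨ 3*acc + w ≠ 0) ∧ ((((11/4)*w > -9 → 3*acc + w ≥ 5) ∨ 3*acc > 2*w) → 6*acc + 2*w ≤ -7)


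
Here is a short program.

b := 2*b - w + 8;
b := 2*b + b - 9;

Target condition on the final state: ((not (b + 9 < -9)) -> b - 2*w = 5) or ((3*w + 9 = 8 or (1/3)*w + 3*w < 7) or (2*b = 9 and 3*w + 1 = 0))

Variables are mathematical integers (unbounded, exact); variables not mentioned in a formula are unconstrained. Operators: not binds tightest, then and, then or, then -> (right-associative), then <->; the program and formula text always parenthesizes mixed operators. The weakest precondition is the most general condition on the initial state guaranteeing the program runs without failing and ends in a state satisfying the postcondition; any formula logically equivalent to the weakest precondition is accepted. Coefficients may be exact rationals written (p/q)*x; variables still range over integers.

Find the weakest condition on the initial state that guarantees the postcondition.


Working backward. After the program, the postcondition ((not (b + 9 < -9)) -> b - 2*w = 5) or ((3*w + 9 = 8 or (1/3)*w + 3*w < 7) or (2*b = 9 and 3*w + 1 = 0)) must hold; in canonical form it is ((not (b < -18)) -> b = 2*w + 5) or 3*w = -1 or (10/3)*w < 7 or (2*b = 9 and 3*w = -1).
Before b := 2*b + b - 9: ((not (3*b < -9)) -> 3*b = 2*w + 14) or 3*w = -1 or (10/3)*w < 7 or (6*b = 27 and 3*w = -1)
Before b := 2*b - w + 8: ((not (6*b < 3*w - 33)) -> 6*b = 5*w - 10) or 3*w = -1 or (10/3)*w < 7 or (12*b = 6*w - 21 and 3*w = -1)
Answer: WP = ((not (6*b < 3*w - 33)) -> 6*b = 5*w - 10) or 3*w = -1 or (10/3)*w < 7 or (12*b = 6*w - 21 and 3*w = -1)


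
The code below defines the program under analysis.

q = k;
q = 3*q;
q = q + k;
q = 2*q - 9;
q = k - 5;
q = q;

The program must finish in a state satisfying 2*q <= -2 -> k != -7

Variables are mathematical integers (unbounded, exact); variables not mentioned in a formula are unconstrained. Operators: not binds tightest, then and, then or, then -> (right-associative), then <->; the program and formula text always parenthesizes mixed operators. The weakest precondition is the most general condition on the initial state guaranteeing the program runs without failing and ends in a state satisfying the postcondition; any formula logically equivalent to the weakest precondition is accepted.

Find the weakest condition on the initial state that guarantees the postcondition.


Working backward. After the program, 2*q <= -2 -> k != -7 must hold.
Before q := q: 2*q <= -2 -> k != -7
Before q := k - 5: 2*k <= 8 -> k != -7
Before q := 2*q - 9: 2*k <= 8 -> k != -7
Before q := q + k: 2*k <= 8 -> k != -7
Before q := 3*q: 2*k <= 8 -> k != -7
Before q := k: 2*k <= 8 -> k != -7
Answer: WP = 2*k <= 8 -> k != -7


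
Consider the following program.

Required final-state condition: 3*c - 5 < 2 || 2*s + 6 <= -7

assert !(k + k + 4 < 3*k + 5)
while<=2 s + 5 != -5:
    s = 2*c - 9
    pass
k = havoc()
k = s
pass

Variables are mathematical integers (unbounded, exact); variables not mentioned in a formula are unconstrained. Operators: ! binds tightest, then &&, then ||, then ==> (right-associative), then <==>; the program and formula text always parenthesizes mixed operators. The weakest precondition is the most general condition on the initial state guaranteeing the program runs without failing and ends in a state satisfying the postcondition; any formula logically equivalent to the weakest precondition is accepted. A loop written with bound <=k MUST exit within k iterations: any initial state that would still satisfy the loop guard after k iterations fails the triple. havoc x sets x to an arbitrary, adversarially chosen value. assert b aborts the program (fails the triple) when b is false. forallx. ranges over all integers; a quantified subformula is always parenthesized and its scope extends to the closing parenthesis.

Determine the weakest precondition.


Working backward. After the program, the postcondition 3*c - 5 < 2 || 2*s + 6 <= -7 must hold; in canonical form it is 3*c < 7 || 2*s <= -13.
Before skip: 3*c < 7 || 2*s <= -13
Before k := s: 3*c < 7 || 2*s <= -13
Before havoc k: 3*c < 7 || 2*s <= -13
Before the loop (bound <=2), unroll the exhaustion recursion (WP_0 = exit-now case; WP_j = one more guarded iteration, up to j = 2):
  WP_0: (!(s != -10)) && (3*c < 7 || 2*s <= -13)
  WP_1: (s != -10 ==> ((!(2*c != -1)) && (3*c < 7 || 4*c <= 5))) && ((!(s != -10)) ==> (3*c < 7 || 2*s <= -13))
  WP_2: (s != -10 ==> ((2*c != -1 ==> ((!(2*c != -1)) && (3*c < 7 || 4*c <= 5))) && ((!(2*c != -1)) ==> (3*c < 7 || 4*c <= 5)))) && ((!(s != -10)) ==> (3*c < 7 || 2*s <= -13))
So before the loop: (s != -10 ==> ((2*c != -1 ==> ((!(2*c != -1)) && (3*c < 7 || 4*c <= 5))) && ((!(2*c != -1)) ==> (3*c < 7 || 4*c <= 5)))) && ((!(s != -10)) ==> (3*c < 7 || 2*s <= -13))
Before assert !(k + k + 4 < 3*k + 5): (!(k > -1)) && (s != -10 ==> ((2*c != -1 ==> ((!(2*c != -1)) && (3*c < 7 || 4*c <= 5))) && ((!(2*c != -1)) ==> (3*c < 7 || 4*c <= 5)))) && ((!(s != -10)) ==> (3*c < 7 || 2*s <= -13))
Answer: WP = (!(k > -1)) && (s != -10 ==> ((2*c != -1 ==> ((!(2*c != -1)) && (3*c < 7 || 4*c <= 5))) && ((!(2*c != -1)) ==> (3*c < 7 || 4*c <= 5)))) && ((!(s != -10)) ==> (3*c < 7 || 2*s <= -13))
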